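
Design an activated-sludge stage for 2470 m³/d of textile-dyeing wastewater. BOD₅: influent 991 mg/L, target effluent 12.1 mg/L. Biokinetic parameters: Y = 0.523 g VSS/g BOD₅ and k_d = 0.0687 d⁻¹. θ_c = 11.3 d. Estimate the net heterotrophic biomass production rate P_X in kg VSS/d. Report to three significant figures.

Y_obs = Y / (1 + k_d θ_c) = 0.523 / (1 + 0.0687 × 11.3) = 0.523 / 1.776 = 0.2944.
ΔS = 991 − 12.1 = 978.9 mg/L, so the substrate removal rate is 2470 × 978.9/1000 = 2418 kg BOD₅/d.
So the net sludge growth is P_X = 0.2944 × 2418 = 711.9 kg VSS/d.

P_X ≈ 712 kg VSS/d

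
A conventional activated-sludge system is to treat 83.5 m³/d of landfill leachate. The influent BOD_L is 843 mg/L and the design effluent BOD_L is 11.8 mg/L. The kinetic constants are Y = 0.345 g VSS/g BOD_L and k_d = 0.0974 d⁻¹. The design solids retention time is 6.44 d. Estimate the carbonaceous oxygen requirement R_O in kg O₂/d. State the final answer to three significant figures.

Observed yield with endogenous decay: Y_obs = Y / (1 + k_d·θ_c) = 0.345 / (1 + 0.0974 × 6.44) = 0.345 / 1.627 = 0.2120 g VSS/g BOD_L.
Mass of BOD_L removed per day: Q(S₀ − S) = 83.5 × 831.2 g/m³ = 69.41 kg/d.
Biomass synthesised: P_X = Y_obs × 69.41 = 14.71 kg VSS/d.
R_O = Q·ΔS − 1.42 P_X = 69.41 − 20.90 = 48.51 kg O₂/d.

R_O ≈ 48.5 kg O₂/d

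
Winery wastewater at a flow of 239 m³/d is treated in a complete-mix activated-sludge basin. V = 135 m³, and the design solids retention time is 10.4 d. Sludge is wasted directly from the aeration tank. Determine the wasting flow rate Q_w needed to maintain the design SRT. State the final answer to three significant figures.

Q_w ≈ 13.0 m³/d

With mixed-liquor wasting, θ_c = V/Q_w, so Q_w = V/θ_c = 135.0/10.4 = 12.98 m³/d.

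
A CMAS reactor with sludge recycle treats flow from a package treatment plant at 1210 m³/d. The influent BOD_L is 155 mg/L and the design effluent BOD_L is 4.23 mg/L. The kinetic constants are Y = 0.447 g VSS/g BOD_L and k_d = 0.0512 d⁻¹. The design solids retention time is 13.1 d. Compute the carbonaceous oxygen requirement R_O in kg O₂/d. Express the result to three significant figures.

R_O ≈ 113 kg O₂/d

Observed yield with endogenous decay: Y_obs = Y / (1 + k_d·θ_c) = 0.447 / (1 + 0.0512 × 13.1) = 0.447 / 1.671 = 0.2675 g VSS/g BOD_L.
ΔS = 155 − 4.23 = 150.8 mg/L, so the substrate removal rate is 1210 × 150.8/1000 = 182.4 kg BOD_L/d.
P_X = Y_obs·Q·(S₀ − S) = 0.2675 × 182.4 = 48.81 kg VSS/d.
R_O = Q·(S₀ − S) − 1.42·P_X = 182.4 − 1.42 × 48.81 = 113.1 kg O₂/d.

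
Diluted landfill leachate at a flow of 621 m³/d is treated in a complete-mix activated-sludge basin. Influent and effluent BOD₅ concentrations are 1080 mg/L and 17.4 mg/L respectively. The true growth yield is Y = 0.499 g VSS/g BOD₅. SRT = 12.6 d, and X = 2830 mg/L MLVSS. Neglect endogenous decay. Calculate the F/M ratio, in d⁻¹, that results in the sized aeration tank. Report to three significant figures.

V·X = Y·Q·ΔS·θ_c gives V = 0.499 × 621 × (1080 − 17.4) × 12.6 / 2830 = 1466 m³.
F/M = Q·S₀ / (V·X) = 621 × 1080 / (1466 × 2830) = 0.1617 g BOD₅·(g VSS·d)⁻¹.

F/M ≈ 0.162 d⁻¹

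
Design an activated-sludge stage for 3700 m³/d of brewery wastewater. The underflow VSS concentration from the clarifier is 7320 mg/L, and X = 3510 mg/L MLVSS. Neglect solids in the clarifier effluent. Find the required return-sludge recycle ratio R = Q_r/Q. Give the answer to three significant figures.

Solids balance on the clarifier gives (1+R)X = R·X_r, so R = X/(X_r − X) = 3510 / (7320 − 3510) = 0.9213.

R ≈ 0.921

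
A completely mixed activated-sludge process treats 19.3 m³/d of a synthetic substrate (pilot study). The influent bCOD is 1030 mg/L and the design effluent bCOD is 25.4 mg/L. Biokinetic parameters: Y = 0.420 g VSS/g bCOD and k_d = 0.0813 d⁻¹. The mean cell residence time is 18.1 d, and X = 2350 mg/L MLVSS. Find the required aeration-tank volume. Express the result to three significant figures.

From the SRT design equation V = Y Q (S₀−S) θ_c / [X (1 + k_d θ_c)] = 0.420 × 19.3 × (1030 − 25.4) × 18.1 / [2350 × (1 + 0.0813 × 18.1)] = 1.47×10^5 / 5808 = 25.38 m³.

V ≈ 25.4 m³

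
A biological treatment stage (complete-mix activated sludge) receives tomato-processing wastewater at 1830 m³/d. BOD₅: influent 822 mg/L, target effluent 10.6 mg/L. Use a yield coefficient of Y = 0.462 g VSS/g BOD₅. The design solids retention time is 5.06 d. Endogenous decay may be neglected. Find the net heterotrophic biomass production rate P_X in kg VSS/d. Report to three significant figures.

P_X ≈ 686 kg VSS/d

No decay correction is needed, so Y_obs = Y = 0.462.
ΔS = 822 − 10.6 = 811.4 mg/L, so the substrate removal rate is 1830 × 811.4/1000 = 1485 kg BOD₅/d.
P_X = Y_obs · Q(S₀ − S) = 0.4620 × 1485 = 686.0 kg VSS/d.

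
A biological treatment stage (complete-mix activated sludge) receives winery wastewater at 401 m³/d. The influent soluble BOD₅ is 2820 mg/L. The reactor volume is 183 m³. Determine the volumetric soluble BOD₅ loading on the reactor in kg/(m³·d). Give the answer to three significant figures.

L_v ≈ 6.18 kg soluble BOD₅/(m³·d)

Volumetric loading L_v = Q·S₀ / V = 401 × 2820 g/m³ / 183.0 m³ = 6179 g/(m³·d) = 6.179 kg soluble BOD₅/(m³·d).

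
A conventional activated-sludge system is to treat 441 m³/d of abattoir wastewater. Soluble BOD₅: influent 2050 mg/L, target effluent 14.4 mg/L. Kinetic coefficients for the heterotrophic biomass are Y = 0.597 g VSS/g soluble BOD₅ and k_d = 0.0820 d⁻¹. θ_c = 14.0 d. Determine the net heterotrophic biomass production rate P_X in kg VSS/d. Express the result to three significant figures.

P_X ≈ 250 kg VSS/d

Observed yield with endogenous decay: Y_obs = Y / (1 + k_d·θ_c) = 0.597 / (1 + 0.0820 × 14.0) = 0.597 / 2.148 = 0.2779 g VSS/g soluble BOD₅.
Mass of soluble BOD₅ removed per day: Q(S₀ − S) = 441 × 2036 g/m³ = 897.7 kg/d.
Net biomass production P_X = Y_obs × Q·(S₀ − S) = 0.2779 × 897.7 = 249.5 kg VSS/d.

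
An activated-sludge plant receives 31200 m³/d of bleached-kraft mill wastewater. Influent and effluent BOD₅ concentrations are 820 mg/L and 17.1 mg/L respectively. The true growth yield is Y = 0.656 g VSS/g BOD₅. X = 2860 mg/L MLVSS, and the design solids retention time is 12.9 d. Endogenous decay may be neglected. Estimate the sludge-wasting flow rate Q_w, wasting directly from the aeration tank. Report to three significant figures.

Q_w ≈ 5750 m³/d

V·X = Y·Q·ΔS·θ_c gives V = 0.656 × 31200 × (820 − 17.1) × 12.9 / 2860 = 74121 m³.
Wasting from the aeration tank: Q_w = V / θ_c = 74121 / 12.9 = 5746 m³/d.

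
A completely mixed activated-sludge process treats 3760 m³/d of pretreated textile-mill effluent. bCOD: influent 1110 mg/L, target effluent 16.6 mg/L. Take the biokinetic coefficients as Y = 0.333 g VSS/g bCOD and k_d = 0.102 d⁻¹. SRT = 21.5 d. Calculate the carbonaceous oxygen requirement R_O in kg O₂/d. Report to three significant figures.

R_O ≈ 3500 kg O₂/d

Correct the yield for decay: Y_obs = Y/(1 + k_d θ_c) = 0.333 / (1 + 0.102 × 21.5) = 0.333 / 3.193 = 0.1043.
ΔS = 1110 − 16.6 = 1093 mg/L, so the substrate removal rate is 3760 × 1093/1000 = 4111 kg bCOD/d.
Net sludge production P_X = 0.1043 × 4111 = 428.8 kg VSS/d.
R_O = Q·(S₀ − S) − 1.42·P_X = 4111 − 1.42 × 428.8 = 3502 kg O₂/d.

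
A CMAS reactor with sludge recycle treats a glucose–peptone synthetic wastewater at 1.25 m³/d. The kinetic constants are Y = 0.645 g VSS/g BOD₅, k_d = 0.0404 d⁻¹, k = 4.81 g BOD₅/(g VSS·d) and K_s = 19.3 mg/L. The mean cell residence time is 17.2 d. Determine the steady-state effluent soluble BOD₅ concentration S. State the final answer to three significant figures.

S ≈ 0.633 mg/L

For a completely mixed reactor with recycle the Lawrence–McCarty relation gives S = K_s·(1 + k_d·θ_c) / [θ_c·(Y·k − k_d) − 1] = 19.3 × (1 + 0.0404 × 17.2) / [17.2 × (0.645 × 4.81 − 0.0404) − 1] = 32.71 / 51.67 = 0.6331 mg/L.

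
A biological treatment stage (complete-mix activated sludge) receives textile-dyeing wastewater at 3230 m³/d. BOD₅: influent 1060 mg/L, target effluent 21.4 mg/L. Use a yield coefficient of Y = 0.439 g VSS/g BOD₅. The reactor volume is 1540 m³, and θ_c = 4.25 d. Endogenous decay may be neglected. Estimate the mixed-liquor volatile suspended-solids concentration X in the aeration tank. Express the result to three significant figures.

Without decay, X = Y Q (S₀−S) θ_c / V = 0.439 × 3230 × (1060 − 21.4) × 4.25 / 1540 = 4064 mg/L.

X ≈ 4060 mg/L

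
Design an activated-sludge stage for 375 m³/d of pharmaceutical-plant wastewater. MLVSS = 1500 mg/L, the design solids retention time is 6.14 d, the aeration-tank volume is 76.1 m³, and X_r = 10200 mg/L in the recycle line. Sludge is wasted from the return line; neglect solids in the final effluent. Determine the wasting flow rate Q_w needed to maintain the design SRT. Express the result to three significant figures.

θ_c = V·X/(Q_w·X_r) when wasting from the recycle, so Q_w = V·X/(θ_c·X_r) = 76.10 × 1500 / (6.14 × 10200) = 1.823 m³/d.

Q_w ≈ 1.82 m³/d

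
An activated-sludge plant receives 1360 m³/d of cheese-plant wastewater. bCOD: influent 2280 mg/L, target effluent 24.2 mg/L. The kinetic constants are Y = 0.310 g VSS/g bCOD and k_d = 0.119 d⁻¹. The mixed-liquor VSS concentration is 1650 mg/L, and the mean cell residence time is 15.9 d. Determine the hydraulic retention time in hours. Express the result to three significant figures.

Rearranging the biomass balance for a CMAS with decay, V = Y·Q·ΔS·θ_c / [X·(1+k_d θ_c)] = 0.310 × 1360 × (2280 − 24.2) × 15.9 / [1650 × (1 + 0.119 × 15.9)] = 1.51×10^7 / 4772 = 3169 m³.
τ = V/Q = 3169/1360 = 2.330 d, or 55.92 h.

τ ≈ 55.9 h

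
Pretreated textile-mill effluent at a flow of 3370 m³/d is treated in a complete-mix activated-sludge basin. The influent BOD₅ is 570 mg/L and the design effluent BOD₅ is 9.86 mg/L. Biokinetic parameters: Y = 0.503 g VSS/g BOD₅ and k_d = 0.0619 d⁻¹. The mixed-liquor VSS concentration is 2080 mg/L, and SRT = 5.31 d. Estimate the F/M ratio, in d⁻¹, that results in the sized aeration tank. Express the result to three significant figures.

Steady-state biomass mass balance: V·X·(1 + k_d·θ_c) = Y·Q·(S₀ − S)·θ_c, so V = 0.503 × 3370 × (570 − 9.86) × 5.31 / [2080 × (1 + 0.0619 × 5.31)] = 5.04×10^6 / 2764 = 1824 m³.
F/M = Q·S₀ / (V·X) = 3370 × 570 / (1824 × 2080) = 0.5062 g BOD₅·(g VSS·d)⁻¹.

F/M ≈ 0.506 d⁻¹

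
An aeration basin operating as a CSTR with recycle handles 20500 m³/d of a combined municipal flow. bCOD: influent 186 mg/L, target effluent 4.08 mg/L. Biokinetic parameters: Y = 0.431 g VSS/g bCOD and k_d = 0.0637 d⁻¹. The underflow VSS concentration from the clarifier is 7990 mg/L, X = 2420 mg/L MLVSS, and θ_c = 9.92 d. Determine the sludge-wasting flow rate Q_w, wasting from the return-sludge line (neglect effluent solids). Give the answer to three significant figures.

Q_w ≈ 123 m³/d

Rearranging the biomass balance for a CMAS with decay, V = Y·Q·ΔS·θ_c / [X·(1+k_d θ_c)] = 0.431 × 20500 × (186 − 4.08) × 9.92 / [2420 × (1 + 0.0637 × 9.92)] = 1.59×10^7 / 3949 = 4038 m³.
Wasting from the return line (neglecting effluent solids): Q_w = V·X / (θ_c·X_r) = 4038 × 2420 / (9.92 × 7990) = 123.3 m³/d.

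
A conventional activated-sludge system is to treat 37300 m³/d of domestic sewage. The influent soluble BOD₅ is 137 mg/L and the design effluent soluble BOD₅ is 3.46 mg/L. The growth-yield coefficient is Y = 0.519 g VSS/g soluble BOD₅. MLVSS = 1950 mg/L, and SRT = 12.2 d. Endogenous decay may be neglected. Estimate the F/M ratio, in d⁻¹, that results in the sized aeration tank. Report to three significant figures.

Biomass mass balance (decay neglected): V·X = Y·Q·(S₀ − S)·θ_c, so V = 0.519 × 37300 × (137 − 3.46) × 12.2 / 1950 = 16174 m³.
F/M = applied load / biomass = Q·S₀/(V·X) = 37300 × 137 / (16174 × 1950) = 0.1620 d⁻¹.

F/M ≈ 0.162 d⁻¹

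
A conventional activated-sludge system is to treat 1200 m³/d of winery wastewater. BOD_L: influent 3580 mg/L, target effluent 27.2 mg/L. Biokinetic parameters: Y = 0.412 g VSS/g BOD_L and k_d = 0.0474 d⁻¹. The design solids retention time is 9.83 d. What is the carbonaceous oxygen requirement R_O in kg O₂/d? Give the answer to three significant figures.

R_O ≈ 2560 kg O₂/d

Correct the yield for decay: Y_obs = Y/(1 + k_d θ_c) = 0.412 / (1 + 0.0474 × 9.83) = 0.412 / 1.466 = 0.2810.
ΔS = 3580 − 27.2 = 3553 mg/L, so the substrate removal rate is 1200 × 3553/1000 = 4263 kg BOD_L/d.
Net sludge production P_X = 0.2810 × 4263 = 1198 kg VSS/d.
R_O = Q·ΔS − 1.42 P_X = 4263 − 1701 = 2562 kg O₂/d.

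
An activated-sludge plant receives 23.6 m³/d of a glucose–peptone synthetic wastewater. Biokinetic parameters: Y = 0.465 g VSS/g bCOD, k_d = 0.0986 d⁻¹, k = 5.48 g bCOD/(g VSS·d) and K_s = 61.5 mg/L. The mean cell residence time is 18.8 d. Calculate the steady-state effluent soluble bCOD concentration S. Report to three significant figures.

S ≈ 3.90 mg/L

For a completely mixed reactor with recycle the Lawrence–McCarty relation gives S = K_s·(1 + k_d·θ_c) / [θ_c·(Y·k − k_d) − 1] = 61.5 × (1 + 0.0986 × 18.8) / [18.8 × (0.465 × 5.48 − 0.0986) − 1] = 175.5 / 45.05 = 3.895 mg/L.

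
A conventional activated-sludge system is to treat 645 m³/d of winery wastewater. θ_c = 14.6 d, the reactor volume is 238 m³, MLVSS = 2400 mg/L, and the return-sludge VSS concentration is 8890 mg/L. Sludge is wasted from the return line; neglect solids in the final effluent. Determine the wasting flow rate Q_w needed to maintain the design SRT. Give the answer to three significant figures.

θ_c = V·X/(Q_w·X_r) when wasting from the recycle, so Q_w = V·X/(θ_c·X_r) = 238.0 × 2400 / (14.6 × 8890) = 4.401 m³/d.

Q_w ≈ 4.40 m³/d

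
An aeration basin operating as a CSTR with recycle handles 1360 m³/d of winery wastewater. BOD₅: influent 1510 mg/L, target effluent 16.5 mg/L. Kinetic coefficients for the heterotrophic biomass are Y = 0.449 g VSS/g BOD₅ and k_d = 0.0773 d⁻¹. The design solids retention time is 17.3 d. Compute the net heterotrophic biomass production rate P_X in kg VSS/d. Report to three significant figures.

Correct the yield for decay: Y_obs = Y/(1 + k_d θ_c) = 0.449 / (1 + 0.0773 × 17.3) = 0.449 / 2.337 = 0.1921.
ΔS = 1510 − 16.5 = 1494 mg/L, so the substrate removal rate is 1360 × 1494/1000 = 2031 kg BOD₅/d.
Biomass produced: P_X = Y_obs·Q·ΔS = 0.1921 × 2031 ≈ 390.2 kg VSS/d.

P_X ≈ 390 kg VSS/d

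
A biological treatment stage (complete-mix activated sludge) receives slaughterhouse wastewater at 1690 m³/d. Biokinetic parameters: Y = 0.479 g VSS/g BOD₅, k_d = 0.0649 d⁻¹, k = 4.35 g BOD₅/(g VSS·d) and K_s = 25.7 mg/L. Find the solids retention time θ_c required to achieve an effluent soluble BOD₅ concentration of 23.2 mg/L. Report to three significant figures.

Specific growth rate at S = 23.2 mg/L: μ = YkS/(K_s+S) = 0.479·4.35·23.2/(25.7+23.2) = 0.9886 d⁻¹.
Then 1/θ_c = μ − k_d = 0.9886 − 0.0649 = 0.9237 d⁻¹, giving θ_c = 1.083 d.

θ_c ≈ 1.08 d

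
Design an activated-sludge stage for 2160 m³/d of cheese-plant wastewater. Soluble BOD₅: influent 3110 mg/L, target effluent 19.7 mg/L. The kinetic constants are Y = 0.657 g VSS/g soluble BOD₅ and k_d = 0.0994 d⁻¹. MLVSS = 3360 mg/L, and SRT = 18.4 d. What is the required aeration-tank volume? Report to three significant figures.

V ≈ 8490 m³

Steady-state biomass mass balance: V·X·(1 + k_d·θ_c) = Y·Q·(S₀ − S)·θ_c, so V = 0.657 × 2160 × (3110 − 19.7) × 18.4 / [3360 × (1 + 0.0994 × 18.4)] = 8.07×10^7 / 9505 = 8489 m³.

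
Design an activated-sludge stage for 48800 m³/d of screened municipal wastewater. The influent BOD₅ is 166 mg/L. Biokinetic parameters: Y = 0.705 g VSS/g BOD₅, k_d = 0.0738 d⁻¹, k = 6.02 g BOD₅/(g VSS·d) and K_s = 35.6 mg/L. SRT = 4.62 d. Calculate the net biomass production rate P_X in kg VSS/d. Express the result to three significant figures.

P_X ≈ 4190 kg VSS/d

Effluent substrate depends only on kinetics and SRT: S = K_s(1 + k_d θ_c) / [θ_c(Yk − k_d) − 1] = 35.6 × (1 + 0.0738 × 4.62) / [4.62 × (0.705 × 6.02 − 0.0738) − 1] = 47.74 / 18.27 = 2.613 mg/L.
Y_obs = Y / (1 + k_d θ_c) = 0.705 / (1 + 0.0738 × 4.62) = 0.705 / 1.341 = 0.5257.
ΔS = 166 − 2.61 = 163.4 mg/L, so the substrate removal rate is 48800 × 163.4/1000 = 7973 kg BOD₅/d.
P_X = Y_obs · Q(S₀ − S) = 0.5257 × 7973 = 4192 kg VSS/d.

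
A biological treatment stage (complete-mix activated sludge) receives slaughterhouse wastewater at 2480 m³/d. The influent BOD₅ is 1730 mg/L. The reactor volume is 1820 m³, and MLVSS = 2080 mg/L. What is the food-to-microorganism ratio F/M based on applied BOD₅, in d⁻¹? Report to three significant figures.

F/M = Q·S₀ / (V·X) = 2480 × 1730 / (1820 × 2080) = 1.133 g BOD₅·(g VSS·d)⁻¹.

F/M ≈ 1.13 d⁻¹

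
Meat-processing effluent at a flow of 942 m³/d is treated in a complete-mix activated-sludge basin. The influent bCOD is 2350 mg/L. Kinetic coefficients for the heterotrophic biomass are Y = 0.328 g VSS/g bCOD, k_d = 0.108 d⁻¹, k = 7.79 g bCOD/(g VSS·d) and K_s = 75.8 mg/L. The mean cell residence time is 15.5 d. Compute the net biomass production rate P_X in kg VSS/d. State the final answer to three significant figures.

For a completely mixed reactor with recycle the Lawrence–McCarty relation gives S = K_s·(1 + k_d·θ_c) / [θ_c·(Y·k − k_d) − 1] = 75.8 × (1 + 0.108 × 15.5) / [15.5 × (0.328 × 7.79 − 0.108) − 1] = 202.7 / 36.93 = 5.488 mg/L.
Correct the yield for decay: Y_obs = Y/(1 + k_d θ_c) = 0.328 / (1 + 0.108 × 15.5) = 0.328 / 2.674 = 0.1227.
ΔS = 2350 − 5.49 = 2345 mg/L, so the substrate removal rate is 942 × 2345/1000 = 2209 kg bCOD/d.
Biomass produced: P_X = Y_obs·Q·ΔS = 0.1227 × 2209 ≈ 270.9 kg VSS/d.

P_X ≈ 271 kg VSS/d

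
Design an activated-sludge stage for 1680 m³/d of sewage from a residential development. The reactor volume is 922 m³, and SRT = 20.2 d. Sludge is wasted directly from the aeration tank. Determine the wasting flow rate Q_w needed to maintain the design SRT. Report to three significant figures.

For wasting at MLVSS concentration, Q_w = V/θ_c = 922.0/20.2 = 45.64 m³/d.

Q_w ≈ 45.6 m³/d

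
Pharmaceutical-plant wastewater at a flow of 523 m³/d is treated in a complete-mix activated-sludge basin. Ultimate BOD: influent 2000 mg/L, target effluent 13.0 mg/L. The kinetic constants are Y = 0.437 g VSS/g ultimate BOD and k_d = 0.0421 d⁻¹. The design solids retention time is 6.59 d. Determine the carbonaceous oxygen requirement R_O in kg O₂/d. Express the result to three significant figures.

R_O ≈ 534 kg O₂/d

Correct the yield for decay: Y_obs = Y/(1 + k_d θ_c) = 0.437 / (1 + 0.0421 × 6.59) = 0.437 / 1.277 = 0.3421.
Q·(S₀ − S) = 523 × (2000 − 13.0) × 10⁻³ = 1039 kg/d removed.
Biomass synthesised: P_X = Y_obs × 1039 = 355.5 kg VSS/d.
R_O = Q·(S₀ − S) − 1.42·P_X = 1039 − 1.42 × 355.5 = 534.4 kg O₂/d.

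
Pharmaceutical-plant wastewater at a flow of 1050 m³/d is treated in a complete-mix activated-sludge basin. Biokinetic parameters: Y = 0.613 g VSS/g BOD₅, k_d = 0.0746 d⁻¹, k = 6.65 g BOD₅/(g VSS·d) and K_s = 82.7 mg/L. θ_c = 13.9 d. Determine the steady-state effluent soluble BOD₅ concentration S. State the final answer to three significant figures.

S ≈ 3.08 mg/L

From the Monod/SRT balance for a CMAS, S = K_s·(1+k_d θ_c)/[θ_c·(Y k − k_d) − 1] = 82.7 × (1 + 0.0746 × 13.9) / [13.9 × (0.613 × 6.65 − 0.0746) − 1] = 168.5 / 54.63 = 3.084 mg/L.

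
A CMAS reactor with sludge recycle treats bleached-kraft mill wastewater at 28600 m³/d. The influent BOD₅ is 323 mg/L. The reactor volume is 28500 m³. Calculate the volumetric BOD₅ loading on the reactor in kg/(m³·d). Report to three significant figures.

L_v ≈ 0.324 kg BOD₅/(m³·d)

Volumetric loading L_v = Q·S₀ / V = 28600 × 323 g/m³ / 28500 m³ = 324.1 g/(m³·d) = 0.3241 kg BOD₅/(m³·d).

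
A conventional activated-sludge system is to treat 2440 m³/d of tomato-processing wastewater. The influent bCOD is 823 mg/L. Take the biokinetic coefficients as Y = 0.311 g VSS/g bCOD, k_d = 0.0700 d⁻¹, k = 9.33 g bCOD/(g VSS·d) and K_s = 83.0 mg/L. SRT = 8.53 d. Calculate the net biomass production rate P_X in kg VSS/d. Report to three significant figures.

For a completely mixed reactor with recycle the Lawrence–McCarty relation gives S = K_s·(1 + k_d·θ_c) / [θ_c·(Y·k − k_d) − 1] = 83.0 × (1 + 0.0700 × 8.53) / [8.53 × (0.311 × 9.33 − 0.0700) − 1] = 132.6 / 23.15 = 5.725 mg/L.
The observed yield is Y_obs = Y/(1 + k_d·θ_c) = 0.311 / (1 + 0.0700 × 8.53) = 0.311 / 1.597 = 0.1947 g VSS per g bCOD removed.
Mass of bCOD removed per day: Q(S₀ − S) = 2440 × 817.3 g/m³ = 1994 kg/d.
P_X = Y_obs · Q(S₀ − S) = 0.1947 × 1994 = 388.3 kg VSS/d.

P_X ≈ 388 kg VSS/d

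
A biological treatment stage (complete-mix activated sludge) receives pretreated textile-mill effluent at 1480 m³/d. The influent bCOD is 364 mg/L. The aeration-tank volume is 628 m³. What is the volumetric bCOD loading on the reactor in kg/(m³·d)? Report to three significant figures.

Applied bCOD load per unit volume = Q·S₀/V = (1480 × 364/1000)/628.0 = 0.8578 kg bCOD·m⁻³·d⁻¹.

L_v ≈ 0.858 kg bCOD/(m³·d)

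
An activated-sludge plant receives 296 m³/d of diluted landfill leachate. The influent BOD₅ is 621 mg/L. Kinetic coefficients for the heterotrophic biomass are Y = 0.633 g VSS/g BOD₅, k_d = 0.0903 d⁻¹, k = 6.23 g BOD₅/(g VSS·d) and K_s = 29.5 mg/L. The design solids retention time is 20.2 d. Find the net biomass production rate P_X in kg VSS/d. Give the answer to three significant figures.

From the Monod/SRT balance for a CMAS, S = K_s·(1+k_d θ_c)/[θ_c·(Y k − k_d) − 1] = 29.5 × (1 + 0.0903 × 20.2) / [20.2 × (0.633 × 6.23 − 0.0903) − 1] = 83.31 / 76.84 = 1.084 mg/L.
The observed yield is Y_obs = Y/(1 + k_d·θ_c) = 0.633 / (1 + 0.0903 × 20.2) = 0.633 / 2.824 = 0.2241 g VSS per g BOD₅ removed.
Mass of BOD₅ removed per day: Q(S₀ − S) = 296 × 619.9 g/m³ = 183.5 kg/d.
P_X = Y_obs · Q(S₀ − S) = 0.2241 × 183.5 = 41.13 kg VSS/d.

P_X ≈ 41.1 kg VSS/d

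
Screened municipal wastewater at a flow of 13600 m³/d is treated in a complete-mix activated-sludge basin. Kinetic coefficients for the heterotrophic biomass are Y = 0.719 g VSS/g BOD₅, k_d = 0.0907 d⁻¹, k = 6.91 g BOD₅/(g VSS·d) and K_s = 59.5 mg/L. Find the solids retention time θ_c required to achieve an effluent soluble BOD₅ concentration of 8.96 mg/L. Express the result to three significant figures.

At the target effluent, Y k S/(K_s+S) = 0.719×6.91×8.96/68.46 = 0.6502 d⁻¹.
Then 1/θ_c = μ − k_d = 0.6502 − 0.0907 = 0.5595 d⁻¹, giving θ_c = 1.787 d.

θ_c ≈ 1.79 d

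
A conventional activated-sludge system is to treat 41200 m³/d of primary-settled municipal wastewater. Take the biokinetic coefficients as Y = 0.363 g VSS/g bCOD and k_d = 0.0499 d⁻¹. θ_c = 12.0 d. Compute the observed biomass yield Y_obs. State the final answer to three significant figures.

Y_obs ≈ 0.227 g VSS/g bCOD

Correct the yield for decay: Y_obs = Y/(1 + k_d θ_c) = 0.363 / (1 + 0.0499 × 12.0) = 0.363 / 1.599 = 0.2270.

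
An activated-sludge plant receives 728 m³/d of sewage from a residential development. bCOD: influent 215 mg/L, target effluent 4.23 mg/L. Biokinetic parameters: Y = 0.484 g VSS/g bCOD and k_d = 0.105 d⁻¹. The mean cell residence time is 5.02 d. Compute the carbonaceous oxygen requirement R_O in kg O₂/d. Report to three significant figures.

R_O ≈ 84.4 kg O₂/d

Correct the yield for decay: Y_obs = Y/(1 + k_d θ_c) = 0.484 / (1 + 0.105 × 5.02) = 0.484 / 1.527 = 0.3169.
Substrate removed = Q·(S₀ − S) = 728 m³/d × (215 − 4.23) g/m³ = 1.53×10^5 g/d = 153.4 kg/d.
Biomass synthesised: P_X = Y_obs × 153.4 = 48.63 kg VSS/d.
R_O = Q·ΔS − 1.42 P_X = 153.4 − 69.06 = 84.38 kg O₂/d.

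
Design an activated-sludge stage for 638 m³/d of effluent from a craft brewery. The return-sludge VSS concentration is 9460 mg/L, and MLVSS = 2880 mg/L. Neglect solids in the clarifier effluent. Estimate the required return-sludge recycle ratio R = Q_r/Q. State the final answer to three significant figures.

R ≈ 0.438

Mass balance around the secondary clarifier (neglecting effluent solids): R = X / (X_r − X) = 2880 / (9460 − 2880) = 0.4377.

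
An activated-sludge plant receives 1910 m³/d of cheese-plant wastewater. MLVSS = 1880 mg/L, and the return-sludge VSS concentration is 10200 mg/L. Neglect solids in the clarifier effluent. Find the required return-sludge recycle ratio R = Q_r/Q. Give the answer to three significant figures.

R ≈ 0.226

Solids balance on the clarifier gives (1+R)X = R·X_r, so R = X/(X_r − X) = 1880 / (10200 − 1880) = 0.2260.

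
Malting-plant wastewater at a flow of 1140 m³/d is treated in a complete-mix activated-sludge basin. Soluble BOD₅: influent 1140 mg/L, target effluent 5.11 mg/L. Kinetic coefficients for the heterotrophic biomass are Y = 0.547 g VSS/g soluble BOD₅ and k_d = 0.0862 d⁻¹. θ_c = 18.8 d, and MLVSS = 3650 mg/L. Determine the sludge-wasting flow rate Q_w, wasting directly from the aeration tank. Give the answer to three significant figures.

Q_w ≈ 74.0 m³/d

Rearranging the biomass balance for a CMAS with decay, V = Y·Q·ΔS·θ_c / [X·(1+k_d θ_c)] = 0.547 × 1140 × (1140 − 5.11) × 18.8 / [3650 × (1 + 0.0862 × 18.8)] = 1.33×10^7 / 9565 = 1391 m³.
For wasting at MLVSS concentration, Q_w = V/θ_c = 1391/18.8 = 73.99 m³/d.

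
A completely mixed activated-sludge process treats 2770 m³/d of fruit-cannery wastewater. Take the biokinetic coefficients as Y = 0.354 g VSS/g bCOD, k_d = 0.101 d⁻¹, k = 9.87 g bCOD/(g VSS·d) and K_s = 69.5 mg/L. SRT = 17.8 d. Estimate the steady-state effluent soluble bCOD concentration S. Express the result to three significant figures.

S ≈ 3.27 mg/L

From the Monod/SRT balance for a CMAS, S = K_s·(1+k_d θ_c)/[θ_c·(Y k − k_d) − 1] = 69.5 × (1 + 0.101 × 17.8) / [17.8 × (0.354 × 9.87 − 0.101) − 1] = 194.4 / 59.40 = 3.274 mg/L.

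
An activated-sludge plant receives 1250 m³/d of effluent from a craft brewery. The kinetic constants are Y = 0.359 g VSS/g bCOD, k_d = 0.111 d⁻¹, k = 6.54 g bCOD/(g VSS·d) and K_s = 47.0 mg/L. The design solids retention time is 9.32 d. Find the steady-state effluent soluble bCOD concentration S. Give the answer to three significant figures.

From the Monod/SRT balance for a CMAS, S = K_s·(1+k_d θ_c)/[θ_c·(Y k − k_d) − 1] = 47.0 × (1 + 0.111 × 9.32) / [9.32 × (0.359 × 6.54 − 0.111) − 1] = 95.62 / 19.85 = 4.818 mg/L.

S ≈ 4.82 mg/L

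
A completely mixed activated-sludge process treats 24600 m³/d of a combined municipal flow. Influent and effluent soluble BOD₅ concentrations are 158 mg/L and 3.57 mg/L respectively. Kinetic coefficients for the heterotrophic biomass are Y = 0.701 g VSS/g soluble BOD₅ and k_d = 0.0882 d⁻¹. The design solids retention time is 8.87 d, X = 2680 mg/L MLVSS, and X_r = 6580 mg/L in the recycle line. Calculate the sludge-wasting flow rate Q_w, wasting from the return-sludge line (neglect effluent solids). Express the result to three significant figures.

Q_w ≈ 227 m³/d

Rearranging the biomass balance for a CMAS with decay, V = Y·Q·ΔS·θ_c / [X·(1+k_d θ_c)] = 0.701 × 24600 × (158 − 3.57) × 8.87 / [2680 × (1 + 0.0882 × 8.87)] = 2.36×10^7 / 4777 = 4945 m³.
θ_c = V·X/(Q_w·X_r) when wasting from the recycle, so Q_w = V·X/(θ_c·X_r) = 4945 × 2680 / (8.87 × 6580) = 227.1 m³/d.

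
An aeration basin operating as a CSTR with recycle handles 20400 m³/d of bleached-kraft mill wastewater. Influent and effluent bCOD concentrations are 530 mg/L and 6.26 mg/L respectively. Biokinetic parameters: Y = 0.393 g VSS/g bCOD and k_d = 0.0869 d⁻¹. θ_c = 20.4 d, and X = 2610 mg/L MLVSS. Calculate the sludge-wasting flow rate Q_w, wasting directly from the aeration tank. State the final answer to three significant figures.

Q_w ≈ 580 m³/d

From the SRT design equation V = Y Q (S₀−S) θ_c / [X (1 + k_d θ_c)] = 0.393 × 20400 × (530 − 6.26) × 20.4 / [2610 × (1 + 0.0869 × 20.4)] = 8.57×10^7 / 7237 = 11836 m³.
For wasting at MLVSS concentration, Q_w = V/θ_c = 11836/20.4 = 580.2 m³/d.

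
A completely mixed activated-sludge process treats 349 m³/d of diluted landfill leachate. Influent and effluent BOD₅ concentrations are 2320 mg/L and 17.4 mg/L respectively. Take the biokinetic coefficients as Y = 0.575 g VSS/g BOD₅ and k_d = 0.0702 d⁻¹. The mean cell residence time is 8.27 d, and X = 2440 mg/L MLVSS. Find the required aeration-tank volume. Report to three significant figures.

Rearranging the biomass balance for a CMAS with decay, V = Y·Q·ΔS·θ_c / [X·(1+k_d θ_c)] = 0.575 × 349 × (2320 − 17.4) × 8.27 / [2440 × (1 + 0.0702 × 8.27)] = 3.82×10^6 / 3857 = 990.9 m³.

V ≈ 991 m³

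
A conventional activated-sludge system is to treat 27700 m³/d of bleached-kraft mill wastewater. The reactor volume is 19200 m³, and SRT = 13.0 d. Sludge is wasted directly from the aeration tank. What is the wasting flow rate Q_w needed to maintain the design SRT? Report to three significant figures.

Q_w ≈ 1480 m³/d

For wasting at MLVSS concentration, Q_w = V/θ_c = 19200/13.0 = 1477 m³/d.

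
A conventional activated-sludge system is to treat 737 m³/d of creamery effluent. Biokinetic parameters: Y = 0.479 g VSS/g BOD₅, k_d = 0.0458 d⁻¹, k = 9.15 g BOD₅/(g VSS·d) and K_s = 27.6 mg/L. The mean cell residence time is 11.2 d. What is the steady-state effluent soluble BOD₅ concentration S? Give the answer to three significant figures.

S ≈ 0.878 mg/L

From the Monod/SRT balance for a CMAS, S = K_s·(1+k_d θ_c)/[θ_c·(Y k − k_d) − 1] = 27.6 × (1 + 0.0458 × 11.2) / [11.2 × (0.479 × 9.15 − 0.0458) − 1] = 41.76 / 47.57 = 0.8777 mg/L.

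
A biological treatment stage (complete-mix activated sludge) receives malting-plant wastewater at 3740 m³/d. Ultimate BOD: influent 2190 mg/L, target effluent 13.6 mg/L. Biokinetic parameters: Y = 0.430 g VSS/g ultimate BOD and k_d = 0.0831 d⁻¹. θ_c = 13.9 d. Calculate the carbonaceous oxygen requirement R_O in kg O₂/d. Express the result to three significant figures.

Y_obs = Y / (1 + k_d θ_c) = 0.430 / (1 + 0.0831 × 13.9) = 0.430 / 2.155 = 0.1995.
Substrate removed = Q·(S₀ − S) = 3740 m³/d × (2190 − 13.6) g/m³ = 8.14×10^6 g/d = 8140 kg/d.
Biomass synthesised: P_X = Y_obs × 8140 = 1624 kg VSS/d.
Carbonaceous O₂ demand = substrate oxidised − cell-mass equivalent = 8140 − 1.42 × 1624 = 5834 kg O₂/d.

R_O ≈ 5830 kg O₂/d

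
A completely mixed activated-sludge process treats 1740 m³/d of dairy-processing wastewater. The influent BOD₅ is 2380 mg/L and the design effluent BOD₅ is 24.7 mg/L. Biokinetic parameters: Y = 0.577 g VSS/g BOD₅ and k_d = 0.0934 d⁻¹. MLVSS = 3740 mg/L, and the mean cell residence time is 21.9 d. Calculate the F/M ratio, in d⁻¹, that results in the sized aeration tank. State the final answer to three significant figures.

Rearranging the biomass balance for a CMAS with decay, V = Y·Q·ΔS·θ_c / [X·(1+k_d θ_c)] = 0.577 × 1740 × (2380 − 24.7) × 21.9 / [3740 × (1 + 0.0934 × 21.9)] = 5.18×10^7 / 11390 = 4547 m³.
F/M = applied load / biomass = Q·S₀/(V·X) = 1740 × 2380 / (4547 × 3740) = 0.2435 d⁻¹.

F/M ≈ 0.244 d⁻¹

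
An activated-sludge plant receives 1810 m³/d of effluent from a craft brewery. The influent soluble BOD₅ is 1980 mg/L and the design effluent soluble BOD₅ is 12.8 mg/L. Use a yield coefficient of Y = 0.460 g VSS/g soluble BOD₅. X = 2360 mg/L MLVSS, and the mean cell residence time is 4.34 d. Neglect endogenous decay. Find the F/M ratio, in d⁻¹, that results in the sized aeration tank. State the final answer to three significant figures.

V·X = Y·Q·ΔS·θ_c gives V = 0.460 × 1810 × (1980 − 12.8) × 4.34 / 2360 = 3012 m³.
F/M = Q·S₀ / (V·X) = 1810 × 1980 / (3012 × 2360) = 0.5042 g soluble BOD₅·(g VSS·d)⁻¹.

F/M ≈ 0.504 d⁻¹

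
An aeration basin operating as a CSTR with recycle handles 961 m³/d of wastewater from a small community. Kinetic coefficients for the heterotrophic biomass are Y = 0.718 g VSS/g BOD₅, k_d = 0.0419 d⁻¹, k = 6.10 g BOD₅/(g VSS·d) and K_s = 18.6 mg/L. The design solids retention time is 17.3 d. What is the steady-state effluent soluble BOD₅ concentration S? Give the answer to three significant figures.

For a completely mixed reactor with recycle the Lawrence–McCarty relation gives S = K_s·(1 + k_d·θ_c) / [θ_c·(Y·k − k_d) − 1] = 18.6 × (1 + 0.0419 × 17.3) / [17.3 × (0.718 × 6.10 − 0.0419) − 1] = 32.08 / 74.05 = 0.4333 mg/L.

S ≈ 0.433 mg/L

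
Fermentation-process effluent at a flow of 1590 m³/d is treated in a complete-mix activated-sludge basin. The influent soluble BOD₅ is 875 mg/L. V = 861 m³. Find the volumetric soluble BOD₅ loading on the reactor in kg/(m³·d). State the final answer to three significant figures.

L_v ≈ 1.62 kg soluble BOD₅/(m³·d)

Volumetric loading L_v = Q·S₀ / V = 1590 × 875 g/m³ / 861.0 m³ = 1616 g/(m³·d) = 1.616 kg soluble BOD₅/(m³·d).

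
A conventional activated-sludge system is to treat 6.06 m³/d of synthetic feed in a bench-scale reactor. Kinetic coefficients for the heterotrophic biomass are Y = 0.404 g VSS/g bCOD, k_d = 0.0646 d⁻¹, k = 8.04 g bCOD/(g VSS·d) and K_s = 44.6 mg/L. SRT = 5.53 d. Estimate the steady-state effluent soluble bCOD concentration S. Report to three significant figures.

From the Monod/SRT balance for a CMAS, S = K_s·(1+k_d θ_c)/[θ_c·(Y k − k_d) − 1] = 44.6 × (1 + 0.0646 × 5.53) / [5.53 × (0.404 × 8.04 − 0.0646) − 1] = 60.53 / 16.61 = 3.645 mg/L.

S ≈ 3.65 mg/L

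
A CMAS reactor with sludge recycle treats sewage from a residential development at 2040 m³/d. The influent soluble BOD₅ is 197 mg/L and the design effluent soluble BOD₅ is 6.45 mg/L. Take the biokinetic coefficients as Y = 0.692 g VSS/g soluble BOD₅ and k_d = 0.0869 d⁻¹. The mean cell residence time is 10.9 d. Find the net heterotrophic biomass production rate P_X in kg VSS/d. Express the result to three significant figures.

P_X ≈ 138 kg VSS/d

The observed yield is Y_obs = Y/(1 + k_d·θ_c) = 0.692 / (1 + 0.0869 × 10.9) = 0.692 / 1.947 = 0.3554 g VSS per g soluble BOD₅ removed.
Q·(S₀ − S) = 2040 × (197 − 6.45) × 10⁻³ = 388.7 kg/d removed.
So the net sludge growth is P_X = 0.3554 × 388.7 = 138.1 kg VSS/d.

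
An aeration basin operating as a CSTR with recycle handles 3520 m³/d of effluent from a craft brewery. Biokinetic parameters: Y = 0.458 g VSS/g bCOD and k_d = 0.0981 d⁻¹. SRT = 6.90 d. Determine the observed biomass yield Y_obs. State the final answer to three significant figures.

Y_obs ≈ 0.273 g VSS/g bCOD

Correct the yield for decay: Y_obs = Y/(1 + k_d θ_c) = 0.458 / (1 + 0.0981 × 6.90) = 0.458 / 1.677 = 0.2731.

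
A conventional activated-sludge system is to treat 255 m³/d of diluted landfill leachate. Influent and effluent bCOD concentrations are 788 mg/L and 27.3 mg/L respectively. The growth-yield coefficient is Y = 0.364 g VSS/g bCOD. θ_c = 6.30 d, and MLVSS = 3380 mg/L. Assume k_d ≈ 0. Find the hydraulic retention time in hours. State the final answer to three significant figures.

τ ≈ 12.4 h

Biomass mass balance (decay neglected): V·X = Y·Q·(S₀ − S)·θ_c, so V = 0.364 × 255 × (788 − 27.3) × 6.30 / 3380 = 131.6 m³.
HRT = V/Q = 131.6 m³ / 255 m³·d⁻¹ = 0.5161 d × 24 = 12.39 h.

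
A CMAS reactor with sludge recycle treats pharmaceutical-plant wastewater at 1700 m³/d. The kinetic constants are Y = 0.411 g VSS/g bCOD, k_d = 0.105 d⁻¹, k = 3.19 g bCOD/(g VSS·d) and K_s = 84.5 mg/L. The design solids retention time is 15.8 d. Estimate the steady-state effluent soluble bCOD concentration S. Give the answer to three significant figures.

S ≈ 12.4 mg/L

For a completely mixed reactor with recycle the Lawrence–McCarty relation gives S = K_s·(1 + k_d·θ_c) / [θ_c·(Y·k − k_d) − 1] = 84.5 × (1 + 0.105 × 15.8) / [15.8 × (0.411 × 3.19 − 0.105) − 1] = 224.7 / 18.06 = 12.44 mg/L.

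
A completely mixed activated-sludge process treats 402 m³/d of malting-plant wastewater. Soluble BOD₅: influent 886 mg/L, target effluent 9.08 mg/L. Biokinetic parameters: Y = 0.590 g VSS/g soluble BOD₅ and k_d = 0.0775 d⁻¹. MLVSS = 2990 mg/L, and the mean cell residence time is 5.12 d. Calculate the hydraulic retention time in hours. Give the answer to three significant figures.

Steady-state biomass mass balance: V·X·(1 + k_d·θ_c) = Y·Q·(S₀ − S)·θ_c, so V = 0.590 × 402 × (886 − 9.08) × 5.12 / [2990 × (1 + 0.0775 × 5.12)] = 1.06×10^6 / 4176 = 255.0 m³.
HRT = V/Q = 255.0 m³ / 402 m³·d⁻¹ = 0.6343 d × 24 = 15.22 h.

τ ≈ 15.2 h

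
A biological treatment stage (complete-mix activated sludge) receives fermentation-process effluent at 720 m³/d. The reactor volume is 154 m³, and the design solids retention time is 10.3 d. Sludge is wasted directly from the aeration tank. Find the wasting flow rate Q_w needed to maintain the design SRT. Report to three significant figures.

For wasting at MLVSS concentration, Q_w = V/θ_c = 154.0/10.3 = 14.95 m³/d.

Q_w ≈ 15.0 m³/d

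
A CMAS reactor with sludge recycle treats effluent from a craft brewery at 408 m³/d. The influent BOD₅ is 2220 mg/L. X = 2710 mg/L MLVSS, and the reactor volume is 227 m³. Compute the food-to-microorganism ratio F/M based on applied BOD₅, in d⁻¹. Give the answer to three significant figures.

F/M ≈ 1.47 d⁻¹

Food-to-microorganism ratio F/M = Q S₀ / (V X) = 408 × 2220 / (227.0 × 2710) = 1.472 d⁻¹.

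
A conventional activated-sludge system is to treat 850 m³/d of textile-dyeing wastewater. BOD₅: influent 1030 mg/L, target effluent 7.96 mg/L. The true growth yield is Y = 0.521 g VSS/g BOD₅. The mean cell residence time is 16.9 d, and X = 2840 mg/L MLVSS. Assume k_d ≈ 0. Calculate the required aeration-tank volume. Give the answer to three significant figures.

Biomass mass balance (decay neglected): V·X = Y·Q·(S₀ − S)·θ_c, so V = 0.521 × 850 × (1030 − 7.96) × 16.9 / 2840 = 2693 m³.

V ≈ 2690 m³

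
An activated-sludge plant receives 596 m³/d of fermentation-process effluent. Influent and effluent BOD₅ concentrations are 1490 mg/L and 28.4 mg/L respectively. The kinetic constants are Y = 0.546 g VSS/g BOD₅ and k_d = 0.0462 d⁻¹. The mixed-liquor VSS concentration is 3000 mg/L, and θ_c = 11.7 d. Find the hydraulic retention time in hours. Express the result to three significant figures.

From the SRT design equation V = Y Q (S₀−S) θ_c / [X (1 + k_d θ_c)] = 0.546 × 596 × (1490 − 28.4) × 11.7 / [3000 × (1 + 0.0462 × 11.7)] = 5.56×10^6 / 4622 = 1204 m³.
HRT = V/Q = 1204 m³ / 596 m³·d⁻¹ = 2.020 d × 24 = 48.49 h.

τ ≈ 48.5 h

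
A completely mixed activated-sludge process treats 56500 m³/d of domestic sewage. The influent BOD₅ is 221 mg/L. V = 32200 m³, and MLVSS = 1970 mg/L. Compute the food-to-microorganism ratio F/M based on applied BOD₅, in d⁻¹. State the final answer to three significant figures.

F/M ≈ 0.197 d⁻¹

F/M = Q·S₀ / (V·X) = 56500 × 221 / (32200 × 1970) = 0.1968 g BOD₅·(g VSS·d)⁻¹.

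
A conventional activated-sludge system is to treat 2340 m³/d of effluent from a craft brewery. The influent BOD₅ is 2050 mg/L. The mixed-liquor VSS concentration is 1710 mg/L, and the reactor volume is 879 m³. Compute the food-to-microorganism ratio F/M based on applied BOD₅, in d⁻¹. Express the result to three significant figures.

F/M = applied load / biomass = Q·S₀/(V·X) = 2340 × 2050 / (879.0 × 1710) = 3.191 d⁻¹.

F/M ≈ 3.19 d⁻¹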